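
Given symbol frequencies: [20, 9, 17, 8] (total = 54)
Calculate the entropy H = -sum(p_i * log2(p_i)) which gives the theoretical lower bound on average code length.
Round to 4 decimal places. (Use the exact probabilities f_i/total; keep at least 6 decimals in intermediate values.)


Per-symbol terms -p_i * log2(p_i) with p_i = f_i/54:
  p = 20/54 = 0.370370: log2(p) = -1.432959, -p*log2(p) = 0.530726
  p = 9/54 = 0.166667: log2(p) = -2.584963, -p*log2(p) = 0.430827
  p = 17/54 = 0.314815: log2(p) = -1.667425, -p*log2(p) = 0.524930
  p = 8/54 = 0.148148: log2(p) = -2.754888, -p*log2(p) = 0.408131
H = 0.530726 + 0.430827 + 0.524930 + 0.408131 = 1.894614

H = 1.8946 bits/symbol


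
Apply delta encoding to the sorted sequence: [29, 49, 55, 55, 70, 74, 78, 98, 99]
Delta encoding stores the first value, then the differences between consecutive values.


First value: 29
Deltas:
  49 - 29 = 20
  55 - 49 = 6
  55 - 55 = 0
  70 - 55 = 15
  74 - 70 = 4
  78 - 74 = 4
  98 - 78 = 20
  99 - 98 = 1


Delta encoded: [29, 20, 6, 0, 15, 4, 4, 20, 1]


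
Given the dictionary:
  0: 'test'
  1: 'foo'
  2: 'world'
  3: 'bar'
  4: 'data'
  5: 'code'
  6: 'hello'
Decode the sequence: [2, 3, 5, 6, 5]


Look up each index in the dictionary:
  2 -> 'world'
  3 -> 'bar'
  5 -> 'code'
  6 -> 'hello'
  5 -> 'code'

Decoded: "world bar code hello code"


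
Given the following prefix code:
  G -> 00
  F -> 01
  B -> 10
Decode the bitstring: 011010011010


Decoding step by step:
Bits 01 -> F
Bits 10 -> B
Bits 10 -> B
Bits 01 -> F
Bits 10 -> B
Bits 10 -> B


Decoded message: FBBFBB


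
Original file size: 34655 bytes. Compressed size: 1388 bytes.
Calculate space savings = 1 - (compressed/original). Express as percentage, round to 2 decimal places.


ratio = compressed/original = 1388/34655 = 0.040052
savings = 1 - ratio = 1 - 0.040052 = 0.959948
as a percentage: 0.959948 * 100 = 95.99%

Space savings = 1 - 1388/34655 = 95.99%


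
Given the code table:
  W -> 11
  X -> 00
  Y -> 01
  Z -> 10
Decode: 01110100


Decoding:
01 -> Y
11 -> W
01 -> Y
00 -> X


Result: YWYX


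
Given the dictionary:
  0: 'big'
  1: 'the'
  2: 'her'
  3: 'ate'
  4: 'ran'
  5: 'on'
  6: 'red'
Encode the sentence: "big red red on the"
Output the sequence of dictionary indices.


Look up each word in the dictionary:
  'big' -> 0
  'red' -> 6
  'red' -> 6
  'on' -> 5
  'the' -> 1

Encoded: [0, 6, 6, 5, 1]


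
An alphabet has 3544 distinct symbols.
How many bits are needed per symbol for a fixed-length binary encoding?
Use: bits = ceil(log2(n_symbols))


log2(3544) = 11.7912
Bracket: 2^11 = 2048 < 3544 <= 2^12 = 4096
So ceil(log2(3544)) = 12

bits = ceil(log2(3544)) = ceil(11.7912) = 12 bits


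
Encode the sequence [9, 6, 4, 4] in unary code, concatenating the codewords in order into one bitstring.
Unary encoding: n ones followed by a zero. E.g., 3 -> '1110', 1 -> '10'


Encode each number as n ones followed by a terminating 0:
  9 -> 1111111110 (10 bits)
  6 -> 1111110 (7 bits)
  4 -> 11110 (5 bits)
  4 -> 11110 (5 bits)
Total length = 10 + 7 + 5 + 5 = 27 bits.

Unary([9, 6, 4, 4]) = 111111111011111101111011110 (27 bits)


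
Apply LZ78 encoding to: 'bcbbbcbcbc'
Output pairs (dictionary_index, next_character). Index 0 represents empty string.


LZ78 encoding steps:
Dictionary: {0: ''}
Step 1: w='' (idx 0), next='b' -> output (0, 'b'), add 'b' as idx 1
Step 2: w='' (idx 0), next='c' -> output (0, 'c'), add 'c' as idx 2
Step 3: w='b' (idx 1), next='b' -> output (1, 'b'), add 'bb' as idx 3
Step 4: w='b' (idx 1), next='c' -> output (1, 'c'), add 'bc' as idx 4
Step 5: w='bc' (idx 4), next='b' -> output (4, 'b'), add 'bcb' as idx 5
Step 6: w='c' (idx 2), end of input -> output (2, '')


Encoded: [(0, 'b'), (0, 'c'), (1, 'b'), (1, 'c'), (4, 'b'), (2, '')]


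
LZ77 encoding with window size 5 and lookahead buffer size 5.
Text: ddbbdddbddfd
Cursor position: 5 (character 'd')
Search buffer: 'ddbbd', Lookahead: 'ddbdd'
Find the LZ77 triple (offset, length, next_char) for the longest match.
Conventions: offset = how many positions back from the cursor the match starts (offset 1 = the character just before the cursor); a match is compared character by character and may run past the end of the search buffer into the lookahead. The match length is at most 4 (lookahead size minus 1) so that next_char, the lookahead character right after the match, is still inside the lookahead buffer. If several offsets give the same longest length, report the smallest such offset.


Try each offset into the search buffer:
  offset=1 (pos 4, char 'd'): match length 2
  offset=2 (pos 3, char 'b'): match length 0
  offset=3 (pos 2, char 'b'): match length 0
  offset=4 (pos 1, char 'd'): match length 1
  offset=5 (pos 0, char 'd'): match length 3
Longest match has length 3 at offset 5.
next_char = character at position 5 + 3 = 8 -> 'd'

Best match: offset=5, length=3 (matching 'ddb' starting at position 0)
LZ77 triple: (5, 3, 'd')


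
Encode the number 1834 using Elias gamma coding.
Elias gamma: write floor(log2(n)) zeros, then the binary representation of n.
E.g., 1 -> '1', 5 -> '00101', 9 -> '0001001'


num_bits = floor(log2(1834)) + 1 = 11
leading_zeros = num_bits - 1 = 10
binary(1834) = 11100101010

Elias gamma(1834) = '0000000000' + '11100101010' = 000000000011100101010 (21 bits)


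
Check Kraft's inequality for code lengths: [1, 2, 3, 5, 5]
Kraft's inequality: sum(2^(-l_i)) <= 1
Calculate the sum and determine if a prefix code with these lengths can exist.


Sum = 2^(-1) + 2^(-2) + 2^(-3) + 2^(-5) + 2^(-5)
    = 0.5 + 0.25 + 0.125 + 0.03125 + 0.03125
    = 30/32 = 0.9375
Since 0.9375 <= 1, Kraft's inequality IS satisfied.
A prefix code with these lengths CAN exist.

Kraft sum = 0.9375. Satisfied.


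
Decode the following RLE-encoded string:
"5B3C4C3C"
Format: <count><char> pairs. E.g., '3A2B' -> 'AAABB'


Expanding each <count><char> pair:
  5B -> 'BBBBB'
  3C -> 'CCC'
  4C -> 'CCCC'
  3C -> 'CCC'

Decoded = BBBBBCCCCCCCCCC


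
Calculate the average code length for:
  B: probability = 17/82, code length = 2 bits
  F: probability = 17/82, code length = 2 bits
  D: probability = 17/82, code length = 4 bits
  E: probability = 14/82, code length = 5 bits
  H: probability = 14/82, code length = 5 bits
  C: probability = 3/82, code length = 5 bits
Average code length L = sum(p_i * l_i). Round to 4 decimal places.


Weighted contributions p_i * l_i:
  B: (17/82) * 2 = 34/82
  F: (17/82) * 2 = 34/82
  D: (17/82) * 4 = 68/82
  E: (14/82) * 5 = 70/82
  H: (14/82) * 5 = 70/82
  C: (3/82) * 5 = 15/82
Sum = (34 + 34 + 68 + 70 + 70 + 15)/82 = 291/82

L = 291/82 = 3.5488 bits/symbol


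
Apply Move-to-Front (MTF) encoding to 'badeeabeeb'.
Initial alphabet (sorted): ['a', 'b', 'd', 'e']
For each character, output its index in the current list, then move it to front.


MTF encoding:
'b': index 1 in ['a', 'b', 'd', 'e'] -> ['b', 'a', 'd', 'e']
'a': index 1 in ['b', 'a', 'd', 'e'] -> ['a', 'b', 'd', 'e']
'd': index 2 in ['a', 'b', 'd', 'e'] -> ['d', 'a', 'b', 'e']
'e': index 3 in ['d', 'a', 'b', 'e'] -> ['e', 'd', 'a', 'b']
'e': index 0 in ['e', 'd', 'a', 'b'] -> ['e', 'd', 'a', 'b']
'a': index 2 in ['e', 'd', 'a', 'b'] -> ['a', 'e', 'd', 'b']
'b': index 3 in ['a', 'e', 'd', 'b'] -> ['b', 'a', 'e', 'd']
'e': index 2 in ['b', 'a', 'e', 'd'] -> ['e', 'b', 'a', 'd']
'e': index 0 in ['e', 'b', 'a', 'd'] -> ['e', 'b', 'a', 'd']
'b': index 1 in ['e', 'b', 'a', 'd'] -> ['b', 'e', 'a', 'd']


Output: [1, 1, 2, 3, 0, 2, 3, 2, 0, 1]


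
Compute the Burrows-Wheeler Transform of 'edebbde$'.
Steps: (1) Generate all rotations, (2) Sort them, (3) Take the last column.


Rotations (sorted):
  0: $edebbde -> last char: e
  1: bbde$ede -> last char: e
  2: bde$edeb -> last char: b
  3: de$edebb -> last char: b
  4: debbde$e -> last char: e
  5: e$edebbd -> last char: d
  6: ebbde$ed -> last char: d
  7: edebbde$ -> last char: $


BWT = eebbedd$


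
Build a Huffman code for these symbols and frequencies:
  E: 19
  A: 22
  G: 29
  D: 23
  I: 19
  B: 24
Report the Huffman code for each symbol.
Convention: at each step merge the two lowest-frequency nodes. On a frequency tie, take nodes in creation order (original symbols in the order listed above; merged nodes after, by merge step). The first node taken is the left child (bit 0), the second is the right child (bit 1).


Huffman tree construction:
Step 1: Merge E(19) + I(19) = 38
Step 2: Merge A(22) + D(23) = 45
Step 3: Merge B(24) + G(29) = 53
Step 4: Merge (E+I)(38) + (A+D)(45) = 83
Step 5: Merge (B+G)(53) + ((E+I)+(A+D))(83) = 136
Read each symbol's code off the tree from the root (left child = 0, right child = 1).

Codes:
  E: 100 (length 3)
  A: 110 (length 3)
  G: 01 (length 2)
  D: 111 (length 3)
  I: 101 (length 3)
  B: 00 (length 2)
Average code length: 355/136 = 2.6103 bits/symbol


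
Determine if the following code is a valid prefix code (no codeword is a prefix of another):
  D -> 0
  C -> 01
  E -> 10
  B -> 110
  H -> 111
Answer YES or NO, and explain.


Checking each pair (does one codeword prefix another?):
  D='0' vs C='01': prefix -- VIOLATION

NO -- this is NOT a valid prefix code. D (0) is a prefix of C (01).


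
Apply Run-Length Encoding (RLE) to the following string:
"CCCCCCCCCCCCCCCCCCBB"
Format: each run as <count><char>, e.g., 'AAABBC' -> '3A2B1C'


Scanning runs left to right:
  i=0: run of 'C' x 18 -> '18C'
  i=18: run of 'B' x 2 -> '2B'

RLE = 18C2B


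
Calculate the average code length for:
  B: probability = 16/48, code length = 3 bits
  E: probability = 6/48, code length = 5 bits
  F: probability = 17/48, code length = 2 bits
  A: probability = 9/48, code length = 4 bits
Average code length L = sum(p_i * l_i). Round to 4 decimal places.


Weighted contributions p_i * l_i:
  B: (16/48) * 3 = 48/48
  E: (6/48) * 5 = 30/48
  F: (17/48) * 2 = 34/48
  A: (9/48) * 4 = 36/48
Sum = (48 + 30 + 34 + 36)/48 = 148/48

L = 148/48 = 3.0833 bits/symbol


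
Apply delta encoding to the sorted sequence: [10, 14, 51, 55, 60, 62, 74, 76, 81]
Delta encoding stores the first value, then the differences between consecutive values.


First value: 10
Deltas:
  14 - 10 = 4
  51 - 14 = 37
  55 - 51 = 4
  60 - 55 = 5
  62 - 60 = 2
  74 - 62 = 12
  76 - 74 = 2
  81 - 76 = 5


Delta encoded: [10, 4, 37, 4, 5, 2, 12, 2, 5]


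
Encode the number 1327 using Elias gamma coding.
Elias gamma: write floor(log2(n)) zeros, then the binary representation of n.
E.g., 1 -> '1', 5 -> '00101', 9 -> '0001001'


num_bits = floor(log2(1327)) + 1 = 11
leading_zeros = num_bits - 1 = 10
binary(1327) = 10100101111

Elias gamma(1327) = '0000000000' + '10100101111' = 000000000010100101111 (21 bits)


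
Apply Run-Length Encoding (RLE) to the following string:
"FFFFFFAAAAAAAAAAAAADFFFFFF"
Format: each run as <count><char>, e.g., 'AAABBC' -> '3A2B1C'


Scanning runs left to right:
  i=0: run of 'F' x 6 -> '6F'
  i=6: run of 'A' x 13 -> '13A'
  i=19: run of 'D' x 1 -> '1D'
  i=20: run of 'F' x 6 -> '6F'

RLE = 6F13A1D6F


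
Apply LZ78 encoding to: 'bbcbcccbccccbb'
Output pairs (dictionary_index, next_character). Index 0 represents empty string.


LZ78 encoding steps:
Dictionary: {0: ''}
Step 1: w='' (idx 0), next='b' -> output (0, 'b'), add 'b' as idx 1
Step 2: w='b' (idx 1), next='c' -> output (1, 'c'), add 'bc' as idx 2
Step 3: w='bc' (idx 2), next='c' -> output (2, 'c'), add 'bcc' as idx 3
Step 4: w='' (idx 0), next='c' -> output (0, 'c'), add 'c' as idx 4
Step 5: w='bcc' (idx 3), next='c' -> output (3, 'c'), add 'bccc' as idx 5
Step 6: w='c' (idx 4), next='b' -> output (4, 'b'), add 'cb' as idx 6
Step 7: w='b' (idx 1), end of input -> output (1, '')


Encoded: [(0, 'b'), (1, 'c'), (2, 'c'), (0, 'c'), (3, 'c'), (4, 'b'), (1, '')]


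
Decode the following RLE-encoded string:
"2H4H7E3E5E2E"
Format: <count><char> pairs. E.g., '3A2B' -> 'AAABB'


Expanding each <count><char> pair:
  2H -> 'HH'
  4H -> 'HHHH'
  7E -> 'EEEEEEE'
  3E -> 'EEE'
  5E -> 'EEEEE'
  2E -> 'EE'

Decoded = HHHHHHEEEEEEEEEEEEEEEEE


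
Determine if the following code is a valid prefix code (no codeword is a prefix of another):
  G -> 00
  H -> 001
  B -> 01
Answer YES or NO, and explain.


Checking each pair (does one codeword prefix another?):
  G='00' vs H='001': prefix -- VIOLATION

NO -- this is NOT a valid prefix code. G (00) is a prefix of H (001).


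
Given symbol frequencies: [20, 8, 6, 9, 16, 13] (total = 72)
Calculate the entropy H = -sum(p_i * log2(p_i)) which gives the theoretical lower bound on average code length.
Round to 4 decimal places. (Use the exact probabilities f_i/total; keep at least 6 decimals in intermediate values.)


Per-symbol terms -p_i * log2(p_i) with p_i = f_i/72:
  p = 20/72 = 0.277778: log2(p) = -1.847997, -p*log2(p) = 0.513332
  p = 8/72 = 0.111111: log2(p) = -3.169925, -p*log2(p) = 0.352214
  p = 6/72 = 0.083333: log2(p) = -3.584963, -p*log2(p) = 0.298747
  p = 9/72 = 0.125000: log2(p) = -3.000000, -p*log2(p) = 0.375000
  p = 16/72 = 0.222222: log2(p) = -2.169925, -p*log2(p) = 0.482206
  p = 13/72 = 0.180556: log2(p) = -2.469485, -p*log2(p) = 0.445879
H = 0.513332 + 0.352214 + 0.298747 + 0.375000 + 0.482206 + 0.445879 = 2.467378

H = 2.4674 bits/symbol


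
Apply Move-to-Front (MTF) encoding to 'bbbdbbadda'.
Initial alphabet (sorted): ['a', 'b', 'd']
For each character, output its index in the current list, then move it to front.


MTF encoding:
'b': index 1 in ['a', 'b', 'd'] -> ['b', 'a', 'd']
'b': index 0 in ['b', 'a', 'd'] -> ['b', 'a', 'd']
'b': index 0 in ['b', 'a', 'd'] -> ['b', 'a', 'd']
'd': index 2 in ['b', 'a', 'd'] -> ['d', 'b', 'a']
'b': index 1 in ['d', 'b', 'a'] -> ['b', 'd', 'a']
'b': index 0 in ['b', 'd', 'a'] -> ['b', 'd', 'a']
'a': index 2 in ['b', 'd', 'a'] -> ['a', 'b', 'd']
'd': index 2 in ['a', 'b', 'd'] -> ['d', 'a', 'b']
'd': index 0 in ['d', 'a', 'b'] -> ['d', 'a', 'b']
'a': index 1 in ['d', 'a', 'b'] -> ['a', 'd', 'b']


Output: [1, 0, 0, 2, 1, 0, 2, 2, 0, 1]


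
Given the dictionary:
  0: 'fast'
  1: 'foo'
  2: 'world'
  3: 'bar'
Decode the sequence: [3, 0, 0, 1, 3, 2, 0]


Look up each index in the dictionary:
  3 -> 'bar'
  0 -> 'fast'
  0 -> 'fast'
  1 -> 'foo'
  3 -> 'bar'
  2 -> 'world'
  0 -> 'fast'

Decoded: "bar fast fast foo bar world fast"


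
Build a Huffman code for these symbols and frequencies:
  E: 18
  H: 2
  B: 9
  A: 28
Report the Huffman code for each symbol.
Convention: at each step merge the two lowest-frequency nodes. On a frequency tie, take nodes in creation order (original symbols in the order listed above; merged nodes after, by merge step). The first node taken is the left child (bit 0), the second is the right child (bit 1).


Huffman tree construction:
Step 1: Merge H(2) + B(9) = 11
Step 2: Merge (H+B)(11) + E(18) = 29
Step 3: Merge A(28) + ((H+B)+E)(29) = 57
Read each symbol's code off the tree from the root (left child = 0, right child = 1).

Codes:
  E: 11 (length 2)
  H: 100 (length 3)
  B: 101 (length 3)
  A: 0 (length 1)
Average code length: 97/57 = 1.7018 bits/symbol


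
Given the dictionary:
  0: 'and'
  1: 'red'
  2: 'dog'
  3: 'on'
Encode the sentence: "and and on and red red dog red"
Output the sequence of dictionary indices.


Look up each word in the dictionary:
  'and' -> 0
  'and' -> 0
  'on' -> 3
  'and' -> 0
  'red' -> 1
  'red' -> 1
  'dog' -> 2
  'red' -> 1

Encoded: [0, 0, 3, 0, 1, 1, 2, 1]


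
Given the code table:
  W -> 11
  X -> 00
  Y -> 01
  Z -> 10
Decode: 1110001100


Decoding:
11 -> W
10 -> Z
00 -> X
11 -> W
00 -> X


Result: WZXWX


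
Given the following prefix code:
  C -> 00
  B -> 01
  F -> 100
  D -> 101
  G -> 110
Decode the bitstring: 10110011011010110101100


Decoding step by step:
Bits 101 -> D
Bits 100 -> F
Bits 110 -> G
Bits 110 -> G
Bits 101 -> D
Bits 101 -> D
Bits 01 -> B
Bits 100 -> F


Decoded message: DFGGDDBF


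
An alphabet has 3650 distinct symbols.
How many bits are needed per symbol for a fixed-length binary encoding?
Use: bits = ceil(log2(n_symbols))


log2(3650) = 11.8337
Bracket: 2^11 = 2048 < 3650 <= 2^12 = 4096
So ceil(log2(3650)) = 12

bits = ceil(log2(3650)) = ceil(11.8337) = 12 bits


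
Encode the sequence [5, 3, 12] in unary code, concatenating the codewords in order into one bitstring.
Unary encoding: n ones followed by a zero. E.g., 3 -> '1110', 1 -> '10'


Encode each number as n ones followed by a terminating 0:
  5 -> 111110 (6 bits)
  3 -> 1110 (4 bits)
  12 -> 1111111111110 (13 bits)
Total length = 6 + 4 + 13 = 23 bits.

Unary([5, 3, 12]) = 11111011101111111111110 (23 bits)


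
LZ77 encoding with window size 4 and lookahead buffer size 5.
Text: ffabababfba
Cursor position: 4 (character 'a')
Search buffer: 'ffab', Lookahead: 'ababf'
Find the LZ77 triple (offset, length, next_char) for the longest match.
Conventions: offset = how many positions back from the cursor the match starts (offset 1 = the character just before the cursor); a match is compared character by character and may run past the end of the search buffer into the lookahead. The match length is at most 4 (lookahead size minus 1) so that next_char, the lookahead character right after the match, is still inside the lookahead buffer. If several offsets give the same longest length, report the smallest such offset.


Try each offset into the search buffer:
  offset=1 (pos 3, char 'b'): match length 0
  offset=2 (pos 2, char 'a'): match length 4
  offset=3 (pos 1, char 'f'): match length 0
  offset=4 (pos 0, char 'f'): match length 0
Longest match has length 4 at offset 2.
next_char = character at position 4 + 4 = 8 -> 'f'

Best match: offset=2, length=4 (matching 'abab' starting at position 2)
LZ77 triple: (2, 4, 'f')


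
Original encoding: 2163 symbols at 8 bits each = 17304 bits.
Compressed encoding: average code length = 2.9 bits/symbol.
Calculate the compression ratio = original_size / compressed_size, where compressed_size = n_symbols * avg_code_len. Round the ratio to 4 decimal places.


original_size = n_symbols * orig_bits = 2163 * 8 = 17304 bits
compressed_size = n_symbols * avg_code_len = 2163 * 2.9 = 6272.7 bits
ratio = original_size / compressed_size = 17304 / 6272.7 = 2.7586

Compression ratio = 2.7586


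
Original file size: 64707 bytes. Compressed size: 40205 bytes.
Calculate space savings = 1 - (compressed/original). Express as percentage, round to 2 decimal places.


ratio = compressed/original = 40205/64707 = 0.621339
savings = 1 - ratio = 1 - 0.621339 = 0.378661
as a percentage: 0.378661 * 100 = 37.87%

Space savings = 1 - 40205/64707 = 37.87%


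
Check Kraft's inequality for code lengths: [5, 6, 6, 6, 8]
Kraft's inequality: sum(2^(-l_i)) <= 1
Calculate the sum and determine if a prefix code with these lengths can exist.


Sum = 2^(-5) + 2^(-6) + 2^(-6) + 2^(-6) + 2^(-8)
    = 0.03125 + 0.015625 + 0.015625 + 0.015625 + 0.00390625
    = 21/256 = 0.08203125
Since 0.08203125 <= 1, Kraft's inequality IS satisfied.
A prefix code with these lengths CAN exist.

Kraft sum = 0.08203125. Satisfied.


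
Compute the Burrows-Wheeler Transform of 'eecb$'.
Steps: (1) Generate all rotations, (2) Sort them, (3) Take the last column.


Rotations (sorted):
  0: $eecb -> last char: b
  1: b$eec -> last char: c
  2: cb$ee -> last char: e
  3: ecb$e -> last char: e
  4: eecb$ -> last char: $


BWT = bcee$


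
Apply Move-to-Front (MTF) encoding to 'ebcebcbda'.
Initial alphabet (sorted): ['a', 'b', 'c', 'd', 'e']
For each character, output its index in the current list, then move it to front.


MTF encoding:
'e': index 4 in ['a', 'b', 'c', 'd', 'e'] -> ['e', 'a', 'b', 'c', 'd']
'b': index 2 in ['e', 'a', 'b', 'c', 'd'] -> ['b', 'e', 'a', 'c', 'd']
'c': index 3 in ['b', 'e', 'a', 'c', 'd'] -> ['c', 'b', 'e', 'a', 'd']
'e': index 2 in ['c', 'b', 'e', 'a', 'd'] -> ['e', 'c', 'b', 'a', 'd']
'b': index 2 in ['e', 'c', 'b', 'a', 'd'] -> ['b', 'e', 'c', 'a', 'd']
'c': index 2 in ['b', 'e', 'c', 'a', 'd'] -> ['c', 'b', 'e', 'a', 'd']
'b': index 1 in ['c', 'b', 'e', 'a', 'd'] -> ['b', 'c', 'e', 'a', 'd']
'd': index 4 in ['b', 'c', 'e', 'a', 'd'] -> ['d', 'b', 'c', 'e', 'a']
'a': index 4 in ['d', 'b', 'c', 'e', 'a'] -> ['a', 'd', 'b', 'c', 'e']


Output: [4, 2, 3, 2, 2, 2, 1, 4, 4]


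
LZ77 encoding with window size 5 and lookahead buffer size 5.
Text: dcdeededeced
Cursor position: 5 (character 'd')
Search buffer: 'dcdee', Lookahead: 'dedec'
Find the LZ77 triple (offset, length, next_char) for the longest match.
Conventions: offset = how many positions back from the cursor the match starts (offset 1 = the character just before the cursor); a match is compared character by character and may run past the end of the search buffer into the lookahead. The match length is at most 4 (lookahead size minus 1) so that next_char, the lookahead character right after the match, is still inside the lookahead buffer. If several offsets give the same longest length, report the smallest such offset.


Try each offset into the search buffer:
  offset=1 (pos 4, char 'e'): match length 0
  offset=2 (pos 3, char 'e'): match length 0
  offset=3 (pos 2, char 'd'): match length 2
  offset=4 (pos 1, char 'c'): match length 0
  offset=5 (pos 0, char 'd'): match length 1
Longest match has length 2 at offset 3.
next_char = character at position 5 + 2 = 7 -> 'd'

Best match: offset=3, length=2 (matching 'de' starting at position 2)
LZ77 triple: (3, 2, 'd')


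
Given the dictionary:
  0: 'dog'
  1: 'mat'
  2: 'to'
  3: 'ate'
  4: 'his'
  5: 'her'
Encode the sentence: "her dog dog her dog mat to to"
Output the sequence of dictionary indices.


Look up each word in the dictionary:
  'her' -> 5
  'dog' -> 0
  'dog' -> 0
  'her' -> 5
  'dog' -> 0
  'mat' -> 1
  'to' -> 2
  'to' -> 2

Encoded: [5, 0, 0, 5, 0, 1, 2, 2]


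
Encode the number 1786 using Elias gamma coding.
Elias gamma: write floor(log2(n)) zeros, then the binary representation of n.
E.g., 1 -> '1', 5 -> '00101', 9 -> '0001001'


num_bits = floor(log2(1786)) + 1 = 11
leading_zeros = num_bits - 1 = 10
binary(1786) = 11011111010

Elias gamma(1786) = '0000000000' + '11011111010' = 000000000011011111010 (21 bits)


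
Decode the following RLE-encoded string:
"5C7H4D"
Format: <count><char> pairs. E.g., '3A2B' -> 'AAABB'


Expanding each <count><char> pair:
  5C -> 'CCCCC'
  7H -> 'HHHHHHH'
  4D -> 'DDDD'

Decoded = CCCCCHHHHHHHDDDD


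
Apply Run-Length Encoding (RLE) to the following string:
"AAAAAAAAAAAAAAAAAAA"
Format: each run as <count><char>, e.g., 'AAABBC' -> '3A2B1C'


Scanning runs left to right:
  i=0: run of 'A' x 19 -> '19A'

RLE = 19A


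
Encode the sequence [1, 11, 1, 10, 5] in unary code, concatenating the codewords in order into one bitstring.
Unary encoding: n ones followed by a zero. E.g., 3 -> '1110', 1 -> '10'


Encode each number as n ones followed by a terminating 0:
  1 -> 10 (2 bits)
  11 -> 111111111110 (12 bits)
  1 -> 10 (2 bits)
  10 -> 11111111110 (11 bits)
  5 -> 111110 (6 bits)
Total length = 2 + 12 + 2 + 11 + 6 = 33 bits.

Unary([1, 11, 1, 10, 5]) = 101111111111101011111111110111110 (33 bits)


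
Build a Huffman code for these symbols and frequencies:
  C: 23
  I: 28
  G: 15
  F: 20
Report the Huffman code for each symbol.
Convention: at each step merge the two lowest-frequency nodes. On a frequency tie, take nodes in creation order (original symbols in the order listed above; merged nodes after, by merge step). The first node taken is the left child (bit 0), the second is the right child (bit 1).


Huffman tree construction:
Step 1: Merge G(15) + F(20) = 35
Step 2: Merge C(23) + I(28) = 51
Step 3: Merge (G+F)(35) + (C+I)(51) = 86
Read each symbol's code off the tree from the root (left child = 0, right child = 1).

Codes:
  C: 10 (length 2)
  I: 11 (length 2)
  G: 00 (length 2)
  F: 01 (length 2)
Average code length: 172/86 = 2.0000 bits/symbol


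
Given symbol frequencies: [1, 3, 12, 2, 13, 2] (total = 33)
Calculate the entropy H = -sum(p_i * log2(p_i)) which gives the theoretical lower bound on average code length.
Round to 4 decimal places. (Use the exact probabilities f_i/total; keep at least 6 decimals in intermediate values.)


Per-symbol terms -p_i * log2(p_i) with p_i = f_i/33:
  p = 1/33 = 0.030303: log2(p) = -5.044394, -p*log2(p) = 0.152860
  p = 3/33 = 0.090909: log2(p) = -3.459432, -p*log2(p) = 0.314494
  p = 12/33 = 0.363636: log2(p) = -1.459432, -p*log2(p) = 0.530702
  p = 2/33 = 0.060606: log2(p) = -4.044394, -p*log2(p) = 0.245115
  p = 13/33 = 0.393939: log2(p) = -1.343954, -p*log2(p) = 0.529437
  p = 2/33 = 0.060606: log2(p) = -4.044394, -p*log2(p) = 0.245115
H = 0.152860 + 0.314494 + 0.530702 + 0.245115 + 0.529437 + 0.245115 = 2.017723

H = 2.0177 bits/symbol


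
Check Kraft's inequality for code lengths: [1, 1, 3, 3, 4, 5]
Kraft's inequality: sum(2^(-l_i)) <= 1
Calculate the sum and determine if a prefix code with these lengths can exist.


Sum = 2^(-1) + 2^(-1) + 2^(-3) + 2^(-3) + 2^(-4) + 2^(-5)
    = 0.5 + 0.5 + 0.125 + 0.125 + 0.0625 + 0.03125
    = 43/32 = 1.34375
Since 1.34375 > 1, Kraft's inequality is NOT satisfied.
A prefix code with these lengths CANNOT exist.

Kraft sum = 1.34375. Not satisfied.


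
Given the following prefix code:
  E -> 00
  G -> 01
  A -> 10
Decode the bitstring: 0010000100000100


Decoding step by step:
Bits 00 -> E
Bits 10 -> A
Bits 00 -> E
Bits 01 -> G
Bits 00 -> E
Bits 00 -> E
Bits 01 -> G
Bits 00 -> E


Decoded message: EAEGEEGE


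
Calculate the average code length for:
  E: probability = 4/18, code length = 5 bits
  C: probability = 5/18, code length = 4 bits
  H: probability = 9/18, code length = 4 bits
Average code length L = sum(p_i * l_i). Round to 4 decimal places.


Weighted contributions p_i * l_i:
  E: (4/18) * 5 = 20/18
  C: (5/18) * 4 = 20/18
  H: (9/18) * 4 = 36/18
Sum = (20 + 20 + 36)/18 = 76/18

L = 76/18 = 4.2222 bits/symbol


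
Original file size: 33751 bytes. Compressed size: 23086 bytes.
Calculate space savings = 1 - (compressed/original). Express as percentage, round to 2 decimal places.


ratio = compressed/original = 23086/33751 = 0.684009
savings = 1 - ratio = 1 - 0.684009 = 0.315991
as a percentage: 0.315991 * 100 = 31.6%

Space savings = 1 - 23086/33751 = 31.6%


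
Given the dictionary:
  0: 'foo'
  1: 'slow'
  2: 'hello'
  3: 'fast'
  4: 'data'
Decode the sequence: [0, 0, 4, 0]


Look up each index in the dictionary:
  0 -> 'foo'
  0 -> 'foo'
  4 -> 'data'
  0 -> 'foo'

Decoded: "foo foo data foo"


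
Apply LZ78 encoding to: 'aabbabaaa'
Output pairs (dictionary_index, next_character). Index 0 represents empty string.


LZ78 encoding steps:
Dictionary: {0: ''}
Step 1: w='' (idx 0), next='a' -> output (0, 'a'), add 'a' as idx 1
Step 2: w='a' (idx 1), next='b' -> output (1, 'b'), add 'ab' as idx 2
Step 3: w='' (idx 0), next='b' -> output (0, 'b'), add 'b' as idx 3
Step 4: w='ab' (idx 2), next='a' -> output (2, 'a'), add 'aba' as idx 4
Step 5: w='a' (idx 1), next='a' -> output (1, 'a'), add 'aa' as idx 5


Encoded: [(0, 'a'), (1, 'b'), (0, 'b'), (2, 'a'), (1, 'a')]


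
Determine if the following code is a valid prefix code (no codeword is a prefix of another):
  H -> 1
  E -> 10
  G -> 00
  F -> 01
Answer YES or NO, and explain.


Checking each pair (does one codeword prefix another?):
  H='1' vs E='10': prefix -- VIOLATION

NO -- this is NOT a valid prefix code. H (1) is a prefix of E (10).


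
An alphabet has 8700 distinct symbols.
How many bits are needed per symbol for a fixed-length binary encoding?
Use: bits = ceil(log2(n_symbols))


log2(8700) = 13.0868
Bracket: 2^13 = 8192 < 8700 <= 2^14 = 16384
So ceil(log2(8700)) = 14

bits = ceil(log2(8700)) = ceil(13.0868) = 14 bits


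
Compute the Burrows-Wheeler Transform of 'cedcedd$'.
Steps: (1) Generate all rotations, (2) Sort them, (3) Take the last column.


Rotations (sorted):
  0: $cedcedd -> last char: d
  1: cedcedd$ -> last char: $
  2: cedd$ced -> last char: d
  3: d$cedced -> last char: d
  4: dcedd$ce -> last char: e
  5: dd$cedce -> last char: e
  6: edcedd$c -> last char: c
  7: edd$cedc -> last char: c


BWT = d$ddeecc


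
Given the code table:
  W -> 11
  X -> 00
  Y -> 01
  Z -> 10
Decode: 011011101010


Decoding:
01 -> Y
10 -> Z
11 -> W
10 -> Z
10 -> Z
10 -> Z


Result: YZWZZZ


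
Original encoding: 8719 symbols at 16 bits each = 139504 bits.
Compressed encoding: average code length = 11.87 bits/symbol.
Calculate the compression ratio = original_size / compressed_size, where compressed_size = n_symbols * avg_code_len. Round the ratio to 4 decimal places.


original_size = n_symbols * orig_bits = 8719 * 16 = 139504 bits
compressed_size = n_symbols * avg_code_len = 8719 * 11.87 = 103494.53 bits
ratio = original_size / compressed_size = 139504 / 103494.53 = 1.3479

Compression ratio = 1.3479


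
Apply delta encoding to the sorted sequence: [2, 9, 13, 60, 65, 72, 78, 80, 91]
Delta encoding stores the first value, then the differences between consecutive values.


First value: 2
Deltas:
  9 - 2 = 7
  13 - 9 = 4
  60 - 13 = 47
  65 - 60 = 5
  72 - 65 = 7
  78 - 72 = 6
  80 - 78 = 2
  91 - 80 = 11


Delta encoded: [2, 7, 4, 47, 5, 7, 6, 2, 11]


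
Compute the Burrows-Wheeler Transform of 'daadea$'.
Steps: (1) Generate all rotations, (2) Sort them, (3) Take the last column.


Rotations (sorted):
  0: $daadea -> last char: a
  1: a$daade -> last char: e
  2: aadea$d -> last char: d
  3: adea$da -> last char: a
  4: daadea$ -> last char: $
  5: dea$daa -> last char: a
  6: ea$daad -> last char: d


BWT = aeda$ad


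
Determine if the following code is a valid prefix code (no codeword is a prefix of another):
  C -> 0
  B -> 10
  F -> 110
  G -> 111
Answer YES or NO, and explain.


Checking each pair (does one codeword prefix another?):
  C='0' vs B='10': no prefix
  C='0' vs F='110': no prefix
  C='0' vs G='111': no prefix
  B='10' vs C='0': no prefix
  B='10' vs F='110': no prefix
  B='10' vs G='111': no prefix
  F='110' vs C='0': no prefix
  F='110' vs B='10': no prefix
  F='110' vs G='111': no prefix
  G='111' vs C='0': no prefix
  G='111' vs B='10': no prefix
  G='111' vs F='110': no prefix
No violation found over all pairs.

YES -- this is a valid prefix code. No codeword is a prefix of any other codeword.


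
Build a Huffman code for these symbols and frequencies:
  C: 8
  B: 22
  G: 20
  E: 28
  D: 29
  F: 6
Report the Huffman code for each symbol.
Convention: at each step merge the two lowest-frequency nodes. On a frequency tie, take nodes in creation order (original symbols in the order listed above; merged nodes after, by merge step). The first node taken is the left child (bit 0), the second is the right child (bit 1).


Huffman tree construction:
Step 1: Merge F(6) + C(8) = 14
Step 2: Merge (F+C)(14) + G(20) = 34
Step 3: Merge B(22) + E(28) = 50
Step 4: Merge D(29) + ((F+C)+G)(34) = 63
Step 5: Merge (B+E)(50) + (D+((F+C)+G))(63) = 113
Read each symbol's code off the tree from the root (left child = 0, right child = 1).

Codes:
  C: 1101 (length 4)
  B: 00 (length 2)
  G: 111 (length 3)
  E: 01 (length 2)
  D: 10 (length 2)
  F: 1100 (length 4)
Average code length: 274/113 = 2.4248 bits/symbol


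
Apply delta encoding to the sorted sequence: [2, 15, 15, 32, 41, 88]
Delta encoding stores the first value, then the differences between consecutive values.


First value: 2
Deltas:
  15 - 2 = 13
  15 - 15 = 0
  32 - 15 = 17
  41 - 32 = 9
  88 - 41 = 47


Delta encoded: [2, 13, 0, 17, 9, 47]


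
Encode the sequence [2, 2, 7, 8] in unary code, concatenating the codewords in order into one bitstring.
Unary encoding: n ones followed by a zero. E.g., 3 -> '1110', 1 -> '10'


Encode each number as n ones followed by a terminating 0:
  2 -> 110 (3 bits)
  2 -> 110 (3 bits)
  7 -> 11111110 (8 bits)
  8 -> 111111110 (9 bits)
Total length = 3 + 3 + 8 + 9 = 23 bits.

Unary([2, 2, 7, 8]) = 11011011111110111111110 (23 bits)


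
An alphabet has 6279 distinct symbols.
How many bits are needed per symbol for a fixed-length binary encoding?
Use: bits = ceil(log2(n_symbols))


log2(6279) = 12.6163
Bracket: 2^12 = 4096 < 6279 <= 2^13 = 8192
So ceil(log2(6279)) = 13

bits = ceil(log2(6279)) = ceil(12.6163) = 13 bits


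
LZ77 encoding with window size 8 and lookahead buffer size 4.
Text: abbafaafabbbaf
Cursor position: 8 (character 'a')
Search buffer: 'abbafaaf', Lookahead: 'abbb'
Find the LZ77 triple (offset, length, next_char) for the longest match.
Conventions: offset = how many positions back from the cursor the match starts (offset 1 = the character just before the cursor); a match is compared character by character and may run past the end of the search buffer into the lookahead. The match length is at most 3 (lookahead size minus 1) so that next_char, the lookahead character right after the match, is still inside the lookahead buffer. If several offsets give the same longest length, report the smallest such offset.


Try each offset into the search buffer:
  offset=1 (pos 7, char 'f'): match length 0
  offset=2 (pos 6, char 'a'): match length 1
  offset=3 (pos 5, char 'a'): match length 1
  offset=4 (pos 4, char 'f'): match length 0
  offset=5 (pos 3, char 'a'): match length 1
  offset=6 (pos 2, char 'b'): match length 0
  offset=7 (pos 1, char 'b'): match length 0
  offset=8 (pos 0, char 'a'): match length 3
Longest match has length 3 at offset 8.
next_char = character at position 8 + 3 = 11 -> 'b'

Best match: offset=8, length=3 (matching 'abb' starting at position 0)
LZ77 triple: (8, 3, 'b')


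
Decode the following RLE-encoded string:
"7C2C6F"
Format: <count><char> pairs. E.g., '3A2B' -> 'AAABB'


Expanding each <count><char> pair:
  7C -> 'CCCCCCC'
  2C -> 'CC'
  6F -> 'FFFFFF'

Decoded = CCCCCCCCCFFFFFF


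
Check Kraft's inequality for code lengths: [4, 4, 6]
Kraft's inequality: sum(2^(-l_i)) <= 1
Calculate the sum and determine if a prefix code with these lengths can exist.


Sum = 2^(-4) + 2^(-4) + 2^(-6)
    = 0.0625 + 0.0625 + 0.015625
    = 9/64 = 0.140625
Since 0.140625 <= 1, Kraft's inequality IS satisfied.
A prefix code with these lengths CAN exist.

Kraft sum = 0.140625. Satisfied.


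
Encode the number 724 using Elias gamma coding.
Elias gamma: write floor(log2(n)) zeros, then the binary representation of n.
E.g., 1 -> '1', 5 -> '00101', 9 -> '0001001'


num_bits = floor(log2(724)) + 1 = 10
leading_zeros = num_bits - 1 = 9
binary(724) = 1011010100

Elias gamma(724) = '000000000' + '1011010100' = 0000000001011010100 (19 bits)


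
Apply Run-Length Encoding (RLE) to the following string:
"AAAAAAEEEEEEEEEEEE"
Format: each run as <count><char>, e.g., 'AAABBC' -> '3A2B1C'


Scanning runs left to right:
  i=0: run of 'A' x 6 -> '6A'
  i=6: run of 'E' x 12 -> '12E'

RLE = 6A12E


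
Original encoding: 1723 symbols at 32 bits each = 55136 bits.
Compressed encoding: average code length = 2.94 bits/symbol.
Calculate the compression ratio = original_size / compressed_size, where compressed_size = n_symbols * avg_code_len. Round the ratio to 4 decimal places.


original_size = n_symbols * orig_bits = 1723 * 32 = 55136 bits
compressed_size = n_symbols * avg_code_len = 1723 * 2.94 = 5065.62 bits
ratio = original_size / compressed_size = 55136 / 5065.62 = 10.8844

Compression ratio = 10.8844


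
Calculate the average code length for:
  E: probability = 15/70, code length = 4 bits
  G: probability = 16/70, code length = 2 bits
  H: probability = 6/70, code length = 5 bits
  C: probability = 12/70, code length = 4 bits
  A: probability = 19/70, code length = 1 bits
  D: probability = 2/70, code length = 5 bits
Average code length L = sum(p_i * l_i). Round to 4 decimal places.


Weighted contributions p_i * l_i:
  E: (15/70) * 4 = 60/70
  G: (16/70) * 2 = 32/70
  H: (6/70) * 5 = 30/70
  C: (12/70) * 4 = 48/70
  A: (19/70) * 1 = 19/70
  D: (2/70) * 5 = 10/70
Sum = (60 + 32 + 30 + 48 + 19 + 10)/70 = 199/70

L = 199/70 = 2.8429 bits/symbol


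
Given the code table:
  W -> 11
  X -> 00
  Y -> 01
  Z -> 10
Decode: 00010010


Decoding:
00 -> X
01 -> Y
00 -> X
10 -> Z


Result: XYXZ


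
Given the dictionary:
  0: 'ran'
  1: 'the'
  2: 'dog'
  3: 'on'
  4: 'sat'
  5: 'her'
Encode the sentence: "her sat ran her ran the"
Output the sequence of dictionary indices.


Look up each word in the dictionary:
  'her' -> 5
  'sat' -> 4
  'ran' -> 0
  'her' -> 5
  'ran' -> 0
  'the' -> 1

Encoded: [5, 4, 0, 5, 0, 1]


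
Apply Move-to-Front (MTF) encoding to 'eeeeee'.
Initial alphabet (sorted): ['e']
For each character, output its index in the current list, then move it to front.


MTF encoding:
'e': index 0 in ['e'] -> ['e']
'e': index 0 in ['e'] -> ['e']
'e': index 0 in ['e'] -> ['e']
'e': index 0 in ['e'] -> ['e']
'e': index 0 in ['e'] -> ['e']
'e': index 0 in ['e'] -> ['e']


Output: [0, 0, 0, 0, 0, 0]


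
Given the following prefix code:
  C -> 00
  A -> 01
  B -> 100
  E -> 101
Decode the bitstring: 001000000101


Decoding step by step:
Bits 00 -> C
Bits 100 -> B
Bits 00 -> C
Bits 00 -> C
Bits 101 -> E


Decoded message: CBCCE


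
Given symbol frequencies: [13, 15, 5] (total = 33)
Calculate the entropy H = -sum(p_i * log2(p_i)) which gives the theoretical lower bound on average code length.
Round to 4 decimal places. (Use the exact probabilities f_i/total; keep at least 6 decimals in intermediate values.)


Per-symbol terms -p_i * log2(p_i) with p_i = f_i/33:
  p = 13/33 = 0.393939: log2(p) = -1.343954, -p*log2(p) = 0.529437
  p = 15/33 = 0.454545: log2(p) = -1.137504, -p*log2(p) = 0.517047
  p = 5/33 = 0.151515: log2(p) = -2.722466, -p*log2(p) = 0.412495
H = 0.529437 + 0.517047 + 0.412495 = 1.458979

H = 1.459 bits/symbol


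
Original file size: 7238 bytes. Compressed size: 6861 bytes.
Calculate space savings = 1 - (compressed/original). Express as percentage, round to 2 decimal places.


ratio = compressed/original = 6861/7238 = 0.947914
savings = 1 - ratio = 1 - 0.947914 = 0.052086
as a percentage: 0.052086 * 100 = 5.21%

Space savings = 1 - 6861/7238 = 5.21%


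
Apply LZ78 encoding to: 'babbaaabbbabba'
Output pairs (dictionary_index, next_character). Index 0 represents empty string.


LZ78 encoding steps:
Dictionary: {0: ''}
Step 1: w='' (idx 0), next='b' -> output (0, 'b'), add 'b' as idx 1
Step 2: w='' (idx 0), next='a' -> output (0, 'a'), add 'a' as idx 2
Step 3: w='b' (idx 1), next='b' -> output (1, 'b'), add 'bb' as idx 3
Step 4: w='a' (idx 2), next='a' -> output (2, 'a'), add 'aa' as idx 4
Step 5: w='a' (idx 2), next='b' -> output (2, 'b'), add 'ab' as idx 5
Step 6: w='bb' (idx 3), next='a' -> output (3, 'a'), add 'bba' as idx 6
Step 7: w='bba' (idx 6), end of input -> output (6, '')


Encoded: [(0, 'b'), (0, 'a'), (1, 'b'), (2, 'a'), (2, 'b'), (3, 'a'), (6, '')]


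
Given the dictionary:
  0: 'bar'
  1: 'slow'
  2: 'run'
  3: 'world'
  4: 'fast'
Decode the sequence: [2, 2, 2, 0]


Look up each index in the dictionary:
  2 -> 'run'
  2 -> 'run'
  2 -> 'run'
  0 -> 'bar'

Decoded: "run run run bar"


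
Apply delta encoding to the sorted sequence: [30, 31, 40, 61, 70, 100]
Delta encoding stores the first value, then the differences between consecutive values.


First value: 30
Deltas:
  31 - 30 = 1
  40 - 31 = 9
  61 - 40 = 21
  70 - 61 = 9
  100 - 70 = 30


Delta encoded: [30, 1, 9, 21, 9, 30]


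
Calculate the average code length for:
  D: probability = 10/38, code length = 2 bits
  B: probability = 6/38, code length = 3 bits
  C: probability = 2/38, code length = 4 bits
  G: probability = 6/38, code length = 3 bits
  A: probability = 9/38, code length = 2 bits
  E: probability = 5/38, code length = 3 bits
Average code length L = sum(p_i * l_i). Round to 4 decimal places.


Weighted contributions p_i * l_i:
  D: (10/38) * 2 = 20/38
  B: (6/38) * 3 = 18/38
  C: (2/38) * 4 = 8/38
  G: (6/38) * 3 = 18/38
  A: (9/38) * 2 = 18/38
  E: (5/38) * 3 = 15/38
Sum = (20 + 18 + 8 + 18 + 18 + 15)/38 = 97/38

L = 97/38 = 2.5526 bits/symbol


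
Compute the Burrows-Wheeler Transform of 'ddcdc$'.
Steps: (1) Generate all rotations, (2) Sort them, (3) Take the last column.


Rotations (sorted):
  0: $ddcdc -> last char: c
  1: c$ddcd -> last char: d
  2: cdc$dd -> last char: d
  3: dc$ddc -> last char: c
  4: dcdc$d -> last char: d
  5: ddcdc$ -> last char: $


BWT = cddcd$
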